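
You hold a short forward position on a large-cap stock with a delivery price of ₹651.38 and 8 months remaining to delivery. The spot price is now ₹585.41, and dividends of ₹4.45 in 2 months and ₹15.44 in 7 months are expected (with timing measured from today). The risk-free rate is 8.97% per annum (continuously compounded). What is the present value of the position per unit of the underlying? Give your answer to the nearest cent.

₹47.20

PV(remaining dividends) I = 4.45·e^(−0.0897·2/12) + 15.44·e^(−0.0897·7/12) = 19.0368
Current forward F = (S − I)·e^(rT) = (585.41 − 19.0368)·e^(0.0897·8/12) = 566.3732 × 1.061624 = 601.2754
Value (long) = (F − K)·e^(−rT) = (601.2754 − 651.38) × 0.941953 = -47.1962
Short position value = −(long value) = ₹47.20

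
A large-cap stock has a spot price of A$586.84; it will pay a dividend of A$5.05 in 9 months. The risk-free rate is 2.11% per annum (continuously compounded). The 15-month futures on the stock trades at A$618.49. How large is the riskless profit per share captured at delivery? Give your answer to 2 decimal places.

A$21.07 per share

PV(dividends) I = 5.05·e^(−0.0211·9/12) = 4.9707
Fair futures F* = (S − I)·e^(rT) = (586.84 − 4.9707)·e^0.026375 = 581.8693 × 1.026726 = 597.4203
Market A$618.49 > fair 597.4203: forward overpriced → cash-and-carry (borrow at r, buy the stock and collect the dividends, short the forward).
Profit at T = |F_mkt − F*| = |618.49 − 597.4203| = A$21.07 per share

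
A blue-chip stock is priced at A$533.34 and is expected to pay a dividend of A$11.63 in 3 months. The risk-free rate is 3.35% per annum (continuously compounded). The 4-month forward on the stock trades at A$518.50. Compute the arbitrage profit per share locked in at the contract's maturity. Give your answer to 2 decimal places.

PV(dividends) I = 11.63·e^(−0.0335·3/12) = 11.5330
Fair forward F* = (S − I)·e^(rT) = (533.34 − 11.5330)·e^0.011167 = 521.8070 × 1.011230 = 527.6669
Market A$518.50 < fair 527.6669: forward underpriced → reverse cash-and-carry (short the stock, invest proceeds at r, pay the dividends, go long the forward).
Profit at T = |F_mkt − F*| = |518.50 − 527.6669| = A$9.17 per share

A$9.17 per share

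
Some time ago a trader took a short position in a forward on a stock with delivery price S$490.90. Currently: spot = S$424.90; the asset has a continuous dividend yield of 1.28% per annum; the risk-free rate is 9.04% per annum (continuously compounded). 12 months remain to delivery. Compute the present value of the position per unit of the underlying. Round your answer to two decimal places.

S$28.97

Current fair forward for the remaining 12 months: F = S·e^((r − q)·T), (r − q) = 0.0904 − 0.0128 = 0.0776
F = 424.90 · e^(0.0776 × 12/12) = 424.90 × 1.080690 = 459.1852
Value of long forward = (F − K)·e^(−rT) = (459.1852 − 490.90) · e^(−0.0904·12/12)
= -31.7148 × 0.913566 = -28.97
Short position value = −(long value) = S$28.97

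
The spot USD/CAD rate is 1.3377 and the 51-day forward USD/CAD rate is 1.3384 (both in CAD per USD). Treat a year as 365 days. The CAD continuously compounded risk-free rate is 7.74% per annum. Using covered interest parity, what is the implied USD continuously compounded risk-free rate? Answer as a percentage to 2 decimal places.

7.37%

F = S·e^((r_CAD − r_USD)T) ⇒ r_USD = r_CAD − ln(F/S)/T
ln(1.3384/1.3377) = 0.000523; /(51/365) = 0.003743
r_USD = 0.0774 − 0.003743 = 0.073657
r_USD = 7.37%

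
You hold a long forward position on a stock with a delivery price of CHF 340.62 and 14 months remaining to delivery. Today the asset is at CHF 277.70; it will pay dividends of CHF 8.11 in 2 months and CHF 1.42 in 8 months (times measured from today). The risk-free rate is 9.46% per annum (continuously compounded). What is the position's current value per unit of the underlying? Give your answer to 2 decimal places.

-CHF 36.64

PV(remaining dividends) I = 8.11·e^(−0.0946·2/12) + 1.42·e^(−0.0946·8/12) = 9.3163
Current forward F = (S − I)·e^(rT) = (277.70 − 9.3163)·e^(0.0946·14/12) = 268.3837 × 1.116687 = 299.7006
Value (long) = (F − K)·e^(−rT) = (299.7006 − 340.62) × 0.895506 = -36.6436
Value = -CHF 36.64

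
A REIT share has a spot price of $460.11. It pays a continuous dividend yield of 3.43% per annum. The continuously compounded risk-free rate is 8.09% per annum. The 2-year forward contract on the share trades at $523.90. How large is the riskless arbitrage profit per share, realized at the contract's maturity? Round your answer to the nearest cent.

$18.85 per share

Fair forward: F* = S·e^(carry·T), with carry = (r − q) = 0.0809 − 0.0343 = 0.0466
F* = 460.11 · e^(0.0466 × 2) = 460.11 · e^0.093200 = 460.11 × 1.097681 = $505.0540
Market $523.90 > fair $505.0540: forward overpriced → cash-and-carry (buy spot, short the forward).
At maturity, profit = |F_mkt − F*| = |523.90 − 505.0540| = $18.85 per share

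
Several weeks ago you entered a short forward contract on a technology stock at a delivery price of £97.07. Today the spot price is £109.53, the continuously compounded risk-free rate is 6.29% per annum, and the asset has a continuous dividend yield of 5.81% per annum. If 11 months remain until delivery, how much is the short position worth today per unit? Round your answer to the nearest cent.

Current fair forward for the remaining 11 months: F = S·e^((r − q)·T), (r − q) = 0.0629 − 0.0581 = 0.0048
F = 109.53 · e^(0.0048 × 11/12) = 109.53 × 1.004410 = 110.0130
Value of long forward = (F − K)·e^(−rT) = (110.0130 − 97.07) · e^(−0.0629·11/12)
= 12.9430 × 0.943972 = 12.22
Short position value = −(long value) = -£12.22

-£12.22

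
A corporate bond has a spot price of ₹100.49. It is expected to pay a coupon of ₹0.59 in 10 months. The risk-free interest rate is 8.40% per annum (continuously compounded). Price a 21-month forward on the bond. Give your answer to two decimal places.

PV(coupons) I = 0.59·e^(−0.0840·10/12)
I = 0.5501
F = (S − I)·e^(rT) = (100.49 − 0.5501) · e^(0.0840·21/12)
= 99.9399 · e^0.147000 = 99.9399 × 1.158354 = ₹115.77

₹115.77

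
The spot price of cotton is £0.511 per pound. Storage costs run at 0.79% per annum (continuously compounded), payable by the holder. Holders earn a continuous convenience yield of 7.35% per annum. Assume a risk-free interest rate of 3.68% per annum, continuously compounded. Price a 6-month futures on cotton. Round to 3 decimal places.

£0.504 per pound

Net carry = r + u − y = 0.0368 + 0.0079 − 0.0735 = -0.0288
F = S·e^((r+u−y)T) = 0.511 · e^(-0.0288 × 6/12) = 0.511 · e^-0.014400
= 0.511 × 0.985703 = £0.504 per pound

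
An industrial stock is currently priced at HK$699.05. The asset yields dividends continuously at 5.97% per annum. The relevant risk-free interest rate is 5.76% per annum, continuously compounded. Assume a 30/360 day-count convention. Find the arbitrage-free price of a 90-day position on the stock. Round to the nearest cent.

F = S·e^((r − q)T) = 699.05 · e^((0.0576 − 0.0597) × 90/360)
= 699.05 · e^-0.000525 = 699.05 × 0.999475
F = HK$698.68

HK$698.68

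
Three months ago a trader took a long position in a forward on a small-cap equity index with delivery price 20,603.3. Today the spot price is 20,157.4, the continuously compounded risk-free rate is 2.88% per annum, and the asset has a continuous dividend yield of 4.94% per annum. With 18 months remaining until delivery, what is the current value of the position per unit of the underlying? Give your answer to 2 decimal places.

-1014.45

Current fair forward for the remaining 18 months: F = S·e^((r − q)·T), (r − q) = 0.0288 − 0.0494 = -0.0206
F = 20157.4 · e^(-0.0206 × 18/12) = 20157.4 × 0.96957253 = 19544.0613
Value of long forward = (F − K)·e^(−rT) = (19544.0613 − 20603.3) · e^(−0.0288·18/12)
= -1059.2387 × 0.95771983 = -1014.45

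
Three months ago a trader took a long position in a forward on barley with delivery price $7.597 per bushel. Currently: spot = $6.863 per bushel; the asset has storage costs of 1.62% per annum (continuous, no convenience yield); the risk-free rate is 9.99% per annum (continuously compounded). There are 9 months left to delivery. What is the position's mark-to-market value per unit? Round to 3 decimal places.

-$0.102 per bushel

Current fair forward for the remaining 9 months: F = S·e^((r + u)·T), (r + u) = 0.0999 + 0.0162 = 0.1161
F = 6.863 · e^(0.1161 × 9/12) = 6.863 × 1.090979 = 7.4874
Value of long forward = (F − K)·e^(−rT) = (7.4874 − 7.597) · e^(−0.0999·9/12)
= -0.1096 × 0.927813 = -0.102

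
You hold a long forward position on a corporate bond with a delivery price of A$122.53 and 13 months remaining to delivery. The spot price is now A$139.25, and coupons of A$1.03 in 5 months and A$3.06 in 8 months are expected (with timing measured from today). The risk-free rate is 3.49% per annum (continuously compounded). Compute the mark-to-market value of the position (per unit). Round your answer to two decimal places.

A$17.26

PV(remaining coupons) I = 1.03·e^(−0.0349·5/12) + 3.06·e^(−0.0349·8/12) = 4.0048
Current forward F = (S − I)·e^(rT) = (139.25 − 4.0048)·e^(0.0349·13/12) = 135.2452 × 1.038532 = 140.4565
Value (long) = (F − K)·e^(−rT) = (140.4565 − 122.53) × 0.962897 = 17.2614
Value = A$17.26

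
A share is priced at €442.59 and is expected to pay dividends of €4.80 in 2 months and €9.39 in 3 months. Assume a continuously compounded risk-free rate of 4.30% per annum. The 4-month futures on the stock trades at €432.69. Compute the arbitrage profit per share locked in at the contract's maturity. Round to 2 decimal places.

€2.03 per share

PV(dividends) I = 4.80·e^(−0.0430·2/12) + 9.39·e^(−0.0430·3/12) = 14.0553
Fair futures F* = (S − I)·e^(rT) = (442.59 − 14.0553)·e^0.014333 = 428.5347 × 1.014436 = 434.7210
Market €432.69 < fair 434.7210: forward underpriced → reverse cash-and-carry (short the stock, invest proceeds at r, pay the dividends, go long the forward).
Profit at T = |F_mkt − F*| = |432.69 − 434.7210| = €2.03 per share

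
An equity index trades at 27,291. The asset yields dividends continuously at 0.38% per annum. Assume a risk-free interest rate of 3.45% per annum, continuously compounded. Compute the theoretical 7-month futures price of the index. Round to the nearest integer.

F = S·e^((r − q)T) = 27291 · e^((0.0345 − 0.0038) × 7/12)
= 27291 · e^0.017908 = 27291 × 1.018069
F = 27,784

27,784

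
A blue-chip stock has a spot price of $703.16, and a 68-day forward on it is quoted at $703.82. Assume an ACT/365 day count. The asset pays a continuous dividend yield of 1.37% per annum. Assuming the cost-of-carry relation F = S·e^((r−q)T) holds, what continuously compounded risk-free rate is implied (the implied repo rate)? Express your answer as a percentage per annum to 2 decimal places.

1.87%

From F = S·e^((r−q)T): (r − q) = ln(F/S)/T
ln(703.82/703.16) = ln(1.000939) = 0.000939
(r − q) = 0.000939 / (68/365) = 0.005040
r = ln(F/S)/T + q = 0.005040 + 0.0137 = 0.018740
r = 1.87%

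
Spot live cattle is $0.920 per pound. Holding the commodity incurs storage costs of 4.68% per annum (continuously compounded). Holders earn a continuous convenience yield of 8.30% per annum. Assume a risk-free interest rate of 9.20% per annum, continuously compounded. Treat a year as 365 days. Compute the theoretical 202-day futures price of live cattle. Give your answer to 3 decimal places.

Net carry = r + u − y = 0.0920 + 0.0468 − 0.0830 = 0.0558
F = S·e^((r+u−y)T) = 0.920 · e^(0.0558 × 202/365) = 0.920 · e^0.030881
= 0.920 × 1.031363 = $0.949 per pound

$0.949 per pound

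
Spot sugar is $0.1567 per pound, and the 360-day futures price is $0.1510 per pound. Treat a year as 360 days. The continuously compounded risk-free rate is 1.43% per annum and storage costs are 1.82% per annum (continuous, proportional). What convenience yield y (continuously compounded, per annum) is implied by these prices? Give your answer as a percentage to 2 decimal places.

F = S·e^((r+u−y)T) ⇒ (r+u−y) = ln(F/S)/T
ln(0.1510/0.1567) = -0.037053; /T ⇒ -0.037053
y = r + u − ln(F/S)/T = 0.0143 + 0.0182 + 0.037053 = 0.069553
y = 6.96%

6.96%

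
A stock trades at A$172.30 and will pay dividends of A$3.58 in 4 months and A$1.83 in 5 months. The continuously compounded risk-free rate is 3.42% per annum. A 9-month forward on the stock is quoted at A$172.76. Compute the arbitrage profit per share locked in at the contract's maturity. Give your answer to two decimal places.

A$1.47 per share

PV(dividends) I = 3.58·e^(−0.0342·4/12) + 1.83·e^(−0.0342·5/12) = 5.3435
Fair forward F* = (S − I)·e^(rT) = (172.30 − 5.3435)·e^0.025650 = 166.9565 × 1.025982 = 171.2944
Market A$172.76 > fair 171.2944: forward overpriced → cash-and-carry (borrow at r, buy the stock and collect the dividends, short the forward).
Profit at T = |F_mkt − F*| = |172.76 − 171.2944| = A$1.47 per share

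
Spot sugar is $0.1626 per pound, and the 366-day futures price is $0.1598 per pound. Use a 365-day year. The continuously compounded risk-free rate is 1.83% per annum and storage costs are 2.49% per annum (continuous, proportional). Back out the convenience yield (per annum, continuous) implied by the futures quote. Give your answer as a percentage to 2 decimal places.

6.05%

F = S·e^((r+u−y)T) ⇒ (r+u−y) = ln(F/S)/T
ln(0.1598/0.1626) = -0.017370; /T ⇒ -0.017323
y = r + u − ln(F/S)/T = 0.0183 + 0.0249 + 0.017323 = 0.060523
y = 6.05%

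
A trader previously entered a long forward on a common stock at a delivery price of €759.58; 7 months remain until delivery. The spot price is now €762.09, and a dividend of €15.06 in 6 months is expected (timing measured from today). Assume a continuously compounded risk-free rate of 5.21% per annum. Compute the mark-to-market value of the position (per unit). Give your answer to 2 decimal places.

PV(remaining dividends) I = 15.06·e^(−0.0521·6/12) = 14.6728
Current forward F = (S − I)·e^(rT) = (762.09 − 14.6728)·e^(0.0521·7/12) = 747.4172 × 1.030858 = 770.4810
Value (long) = (F − K)·e^(−rT) = (770.4810 − 759.58) × 0.970066 = 10.5747
Value = €10.57

€10.57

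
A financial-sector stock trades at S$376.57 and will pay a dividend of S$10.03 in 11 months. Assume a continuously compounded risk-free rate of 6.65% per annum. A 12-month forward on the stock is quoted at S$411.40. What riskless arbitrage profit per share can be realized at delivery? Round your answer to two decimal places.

PV(dividends) I = 10.03·e^(−0.0665·11/12) = 9.4369
Fair forward F* = (S − I)·e^(rT) = (376.57 − 9.4369)·e^0.066500 = 367.1331 × 1.068761 = 392.3775
Market S$411.40 > fair 392.3775: forward overpriced → cash-and-carry (borrow at r, buy the stock and collect the dividends, short the forward).
Profit at T = |F_mkt − F*| = |411.40 − 392.3775| = S$19.02 per share

S$19.02 per share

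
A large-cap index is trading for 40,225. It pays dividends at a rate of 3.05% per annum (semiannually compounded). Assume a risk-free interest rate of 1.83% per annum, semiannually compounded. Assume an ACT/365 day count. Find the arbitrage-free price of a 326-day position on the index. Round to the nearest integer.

F = S · (1+r/2)^(2T) / (1+q/2)^(2T)
= 40225 × 1.016403 / 1.027404 = 40225 × 0.989292
F = 39,794

39,794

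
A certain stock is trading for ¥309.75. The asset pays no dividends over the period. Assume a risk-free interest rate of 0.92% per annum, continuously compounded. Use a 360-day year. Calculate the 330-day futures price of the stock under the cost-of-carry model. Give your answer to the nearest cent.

F = S·e^(rT) = 309.75 · e^(0.0092 × 330/360)
= 309.75 · e^0.008433 = 309.75 × 1.008469
F = ¥312.37

¥312.37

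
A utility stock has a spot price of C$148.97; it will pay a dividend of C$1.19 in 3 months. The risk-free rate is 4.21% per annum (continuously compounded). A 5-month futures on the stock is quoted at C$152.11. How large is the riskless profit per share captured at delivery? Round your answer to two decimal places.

PV(dividends) I = 1.19·e^(−0.0421·3/12) = 1.1775
Fair futures F* = (S − I)·e^(rT) = (148.97 − 1.1775)·e^0.017542 = 147.7925 × 1.017697 = 150.4080
Market C$152.11 > fair 150.4080: forward overpriced → cash-and-carry (borrow at r, buy the stock and collect the dividends, short the forward).
Profit at T = |F_mkt − F*| = |152.11 − 150.4080| = C$1.70 per share

C$1.70 per share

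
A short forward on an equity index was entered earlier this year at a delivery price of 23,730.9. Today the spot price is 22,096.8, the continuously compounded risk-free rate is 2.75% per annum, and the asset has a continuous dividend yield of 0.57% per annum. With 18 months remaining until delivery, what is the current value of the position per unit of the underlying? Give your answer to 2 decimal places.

Current fair forward for the remaining 18 months: F = S·e^((r − q)·T), (r − q) = 0.0275 − 0.0057 = 0.0218
F = 22096.8 · e^(0.0218 × 18/12) = 22096.8 × 1.03324052 = 22831.3091
Value of long forward = (F − K)·e^(−rT) = (22831.3091 − 23730.9) · e^(−0.0275·18/12)
= -899.5909 × 0.95958920 = -863.24
Short position value = −(long value) = 863.24

863.24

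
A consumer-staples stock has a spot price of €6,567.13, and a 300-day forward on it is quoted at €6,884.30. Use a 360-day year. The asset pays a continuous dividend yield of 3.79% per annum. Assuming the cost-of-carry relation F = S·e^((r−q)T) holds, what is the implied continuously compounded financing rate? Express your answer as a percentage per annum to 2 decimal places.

From F = S·e^((r−q)T): (r − q) = ln(F/S)/T
ln(6884.30/6567.13) = ln(1.048297) = 0.047167
(r − q) = 0.047167 / (300/360) = 0.056600
r = ln(F/S)/T + q = 0.056600 + 0.0379 = 0.094500
r = 9.45%

9.45%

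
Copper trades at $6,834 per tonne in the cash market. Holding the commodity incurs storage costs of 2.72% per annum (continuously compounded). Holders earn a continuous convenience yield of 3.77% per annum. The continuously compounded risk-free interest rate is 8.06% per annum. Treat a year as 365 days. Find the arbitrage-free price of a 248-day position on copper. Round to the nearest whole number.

$7,167 per tonne

Net carry = r + u − y = 0.0806 + 0.0272 − 0.0377 = 0.0701
F = S·e^((r+u−y)T) = 6834 · e^(0.0701 × 248/365) = 6834 · e^0.047630
= 6834 × 1.048783 = $7,167 per tonne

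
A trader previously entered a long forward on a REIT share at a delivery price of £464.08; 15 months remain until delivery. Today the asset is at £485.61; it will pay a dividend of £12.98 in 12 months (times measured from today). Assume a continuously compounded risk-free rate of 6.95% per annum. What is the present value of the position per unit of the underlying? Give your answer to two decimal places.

PV(remaining dividends) I = 12.98·e^(−0.0695·12/12) = 12.1085
Current forward F = (S − I)·e^(rT) = (485.61 − 12.1085)·e^(0.0695·15/12) = 473.5015 × 1.090760 = 516.4765
Value (long) = (F − K)·e^(−rT) = (516.4765 − 464.08) × 0.916792 = 48.0367
Value = £48.04

£48.04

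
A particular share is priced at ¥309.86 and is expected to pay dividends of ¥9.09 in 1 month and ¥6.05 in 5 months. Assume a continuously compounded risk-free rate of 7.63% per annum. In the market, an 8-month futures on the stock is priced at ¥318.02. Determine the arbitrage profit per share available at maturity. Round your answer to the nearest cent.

¥7.66 per share

PV(dividends) I = 9.09·e^(−0.0763·1/12) + 6.05·e^(−0.0763·5/12) = 14.8931
Fair futures F* = (S − I)·e^(rT) = (309.86 − 14.8931)·e^0.050867 = 294.9669 × 1.052183 = 310.3592
Market ¥318.02 > fair 310.3592: forward overpriced → cash-and-carry (borrow at r, buy the stock and collect the dividends, short the forward).
Profit at T = |F_mkt − F*| = |318.02 − 310.3592| = ¥7.66 per share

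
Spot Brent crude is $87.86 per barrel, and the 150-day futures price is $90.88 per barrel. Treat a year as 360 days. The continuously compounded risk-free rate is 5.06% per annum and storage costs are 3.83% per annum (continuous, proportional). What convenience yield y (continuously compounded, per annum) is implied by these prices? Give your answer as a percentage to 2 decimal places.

F = S·e^((r+u−y)T) ⇒ (r+u−y) = ln(F/S)/T
ln(90.88/87.86) = 0.033795; /T ⇒ 0.081108
y = r + u − ln(F/S)/T = 0.0506 + 0.0383 − 0.081108 = 0.007792
y = 0.78%

0.78%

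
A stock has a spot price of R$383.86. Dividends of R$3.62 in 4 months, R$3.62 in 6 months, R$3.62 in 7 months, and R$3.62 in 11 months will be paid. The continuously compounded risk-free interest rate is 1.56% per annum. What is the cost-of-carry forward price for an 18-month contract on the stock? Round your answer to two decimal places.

PV(dividends) I = 3.62·e^(−0.0156·4/12) + 3.62·e^(−0.0156·6/12) + 3.62·e^(−0.0156·7/12) + 3.62·e^(−0.0156·11/12)
I = 3.6012 + 3.5919 + 3.5872 + 3.5686 = 14.3489
F = (S − I)·e^(rT) = (383.86 − 14.3489) · e^(0.0156·18/12)
= 369.5111 · e^0.023400 = 369.5111 × 1.023676 = R$378.26

R$378.26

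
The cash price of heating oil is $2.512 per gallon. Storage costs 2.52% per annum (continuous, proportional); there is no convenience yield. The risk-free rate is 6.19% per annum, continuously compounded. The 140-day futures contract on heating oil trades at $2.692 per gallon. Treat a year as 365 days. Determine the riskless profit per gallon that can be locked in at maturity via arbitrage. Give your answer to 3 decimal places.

$0.095 per gallon

Fair futures: F* = S·e^(carry·T), with carry = (r + u) = 0.0619 + 0.0252 = 0.0871
F* = 2.512 · e^(0.0871 × 140/365) = 2.512 · e^0.033408 = 2.512 × 1.033972 = $2.5973
Market $2.692 > fair $2.5973: forward overpriced → cash-and-carry (buy spot, short the forward).
At maturity, profit = |F_mkt − F*| = |2.692 − 2.5973| = $0.095 per gallon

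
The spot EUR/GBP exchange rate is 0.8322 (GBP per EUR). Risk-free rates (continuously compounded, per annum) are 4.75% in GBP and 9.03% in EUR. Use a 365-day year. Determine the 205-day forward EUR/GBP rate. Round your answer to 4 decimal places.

0.8124

F = S·e^((r_GBP − r_EUR)T) = 0.8322 · e^((0.0475 − 0.0903) × 205/365)
= 0.8322 · e^-0.024038 = 0.8322 × 0.976249
F = 0.8124 GBP per EUR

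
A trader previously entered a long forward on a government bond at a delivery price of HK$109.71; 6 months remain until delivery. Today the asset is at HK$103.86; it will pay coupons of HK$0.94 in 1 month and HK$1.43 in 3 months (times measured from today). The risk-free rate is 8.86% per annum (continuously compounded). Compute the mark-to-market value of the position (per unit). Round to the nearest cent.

PV(remaining coupons) I = 0.94·e^(−0.0886·1/12) + 1.43·e^(−0.0886·3/12) = 2.3318
Current forward F = (S − I)·e^(rT) = (103.86 − 2.3318)·e^(0.0886·6/12) = 101.5282 × 1.045296 = 106.1270
Value (long) = (F − K)·e^(−rT) = (106.1270 − 109.71) × 0.956667 = -3.4277
Value = -HK$3.43

-HK$3.43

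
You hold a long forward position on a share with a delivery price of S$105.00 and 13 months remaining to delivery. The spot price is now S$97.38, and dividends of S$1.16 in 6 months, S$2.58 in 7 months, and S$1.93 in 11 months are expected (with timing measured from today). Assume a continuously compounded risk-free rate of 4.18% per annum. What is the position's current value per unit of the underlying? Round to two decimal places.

PV(remaining dividends) I = 1.16·e^(−0.0418·6/12) + 2.58·e^(−0.0418·7/12) + 1.93·e^(−0.0418·11/12) = 5.5113
Current forward F = (S − I)·e^(rT) = (97.38 − 5.5113)·e^(0.0418·13/12) = 91.8687 × 1.046324 = 96.1244
Value (long) = (F − K)·e^(−rT) = (96.1244 − 105.00) × 0.955727 = -8.4827
Value = -S$8.48

-S$8.48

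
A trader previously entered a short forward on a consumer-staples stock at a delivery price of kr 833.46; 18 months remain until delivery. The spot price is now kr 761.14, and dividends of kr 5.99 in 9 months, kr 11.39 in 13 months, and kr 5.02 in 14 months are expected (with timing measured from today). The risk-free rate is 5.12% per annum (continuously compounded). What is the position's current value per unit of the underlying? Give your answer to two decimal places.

kr 31.98

PV(remaining dividends) I = 5.99·e^(−0.0512·9/12) + 11.39·e^(−0.0512·13/12) + 5.02·e^(−0.0512·14/12) = 21.2687
Current forward F = (S − I)·e^(rT) = (761.14 − 21.2687)·e^(0.0512·18/12) = 739.8713 × 1.079826 = 798.9323
Value (long) = (F − K)·e^(−rT) = (798.9323 − 833.46) × 0.926075 = -31.9752
Short position value = −(long value) = kr 31.98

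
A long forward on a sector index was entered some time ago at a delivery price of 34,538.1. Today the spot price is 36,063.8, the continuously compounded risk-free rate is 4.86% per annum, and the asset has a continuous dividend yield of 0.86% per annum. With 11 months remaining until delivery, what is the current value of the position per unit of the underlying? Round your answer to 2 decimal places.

2747.42

Current fair forward for the remaining 11 months: F = S·e^((r − q)·T), (r − q) = 0.0486 − 0.0086 = 0.0400
F = 36063.8 · e^(0.0400 × 11/12) = 36063.8 × 1.03734718 = 37410.6812
Value of long forward = (F − K)·e^(−rT) = (37410.6812 − 34538.1) · e^(−0.0486·11/12)
= 2872.5812 × 0.95642778 = 2747.42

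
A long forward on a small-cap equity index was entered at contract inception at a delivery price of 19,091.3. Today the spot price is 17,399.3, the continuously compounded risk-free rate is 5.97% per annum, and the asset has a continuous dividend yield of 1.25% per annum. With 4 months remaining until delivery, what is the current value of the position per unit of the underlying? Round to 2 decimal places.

Current fair forward for the remaining 4 months: F = S·e^((r − q)·T), (r − q) = 0.0597 − 0.0125 = 0.0472
F = 17399.3 · e^(0.0472 × 4/12) = 17399.3 × 1.01585775 = 17675.2137
Value of long forward = (F − K)·e^(−rT) = (17675.2137 − 19091.3) · e^(−0.0597·4/12)
= -1416.0863 × 0.98029670 = -1388.18

-1388.18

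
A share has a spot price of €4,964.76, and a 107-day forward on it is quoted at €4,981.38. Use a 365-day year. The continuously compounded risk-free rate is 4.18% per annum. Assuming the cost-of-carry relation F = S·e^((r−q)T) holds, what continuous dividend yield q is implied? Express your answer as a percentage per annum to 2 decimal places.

3.04%

From F = S·e^((r−q)T): (r − q) = ln(F/S)/T
ln(4981.38/4964.76) = ln(1.003348) = 0.003342
(r − q) = 0.003342 / (107/365) = 0.011400
q = r − ln(F/S)/T = 0.0418 − 0.011400 = 0.030400
q = 3.04%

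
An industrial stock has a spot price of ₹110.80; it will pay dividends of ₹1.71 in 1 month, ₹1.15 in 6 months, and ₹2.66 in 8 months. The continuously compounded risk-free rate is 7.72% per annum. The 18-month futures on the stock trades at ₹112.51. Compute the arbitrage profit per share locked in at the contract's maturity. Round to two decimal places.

₹5.91 per share

PV(dividends) I = 1.71·e^(−0.0772·1/12) + 1.15·e^(−0.0772·6/12) + 2.66·e^(−0.0772·8/12) = 5.3321
Fair futures F* = (S − I)·e^(rT) = (110.80 − 5.3321)·e^0.115800 = 105.4679 × 1.122771 = 118.4163
Market ₹112.51 < fair 118.4163: forward underpriced → reverse cash-and-carry (short the stock, invest proceeds at r, pay the dividends, go long the forward).
Profit at T = |F_mkt − F*| = |112.51 − 118.4163| = ₹5.91 per share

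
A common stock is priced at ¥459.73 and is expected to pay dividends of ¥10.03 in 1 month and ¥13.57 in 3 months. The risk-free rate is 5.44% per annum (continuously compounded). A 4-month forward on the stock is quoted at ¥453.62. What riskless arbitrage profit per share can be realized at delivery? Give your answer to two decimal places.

¥9.28 per share

PV(dividends) I = 10.03·e^(−0.0544·1/12) + 13.57·e^(−0.0544·3/12) = 23.3713
Fair forward F* = (S − I)·e^(rT) = (459.73 − 23.3713)·e^0.018133 = 436.3587 × 1.018298 = 444.3432
Market ¥453.62 > fair 444.3432: forward overpriced → cash-and-carry (borrow at r, buy the stock and collect the dividends, short the forward).
Profit at T = |F_mkt − F*| = |453.62 − 444.3432| = ¥9.28 per share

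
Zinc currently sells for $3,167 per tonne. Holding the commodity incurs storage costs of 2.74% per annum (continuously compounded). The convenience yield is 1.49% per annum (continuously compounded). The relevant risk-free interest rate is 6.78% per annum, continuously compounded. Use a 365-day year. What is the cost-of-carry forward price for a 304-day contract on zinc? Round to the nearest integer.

Net carry = r + u − y = 0.0678 + 0.0274 − 0.0149 = 0.0803
F = S·e^((r+u−y)T) = 3167 · e^(0.0803 × 304/365) = 3167 · e^0.066880
= 3167 × 1.069167 = $3,386 per tonne

$3,386 per tonne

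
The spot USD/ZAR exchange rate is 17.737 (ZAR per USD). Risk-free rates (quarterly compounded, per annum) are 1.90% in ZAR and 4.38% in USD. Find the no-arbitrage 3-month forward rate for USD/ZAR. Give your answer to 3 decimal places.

17.628

By covered interest parity, F = S · (1+r_ZAR/4)^(4T) / (1+r_USD/4)^(4T)
= 17.737 × 1.004750 / 1.010950 = 17.737 × 0.993867
F = 17.628 ZAR per USD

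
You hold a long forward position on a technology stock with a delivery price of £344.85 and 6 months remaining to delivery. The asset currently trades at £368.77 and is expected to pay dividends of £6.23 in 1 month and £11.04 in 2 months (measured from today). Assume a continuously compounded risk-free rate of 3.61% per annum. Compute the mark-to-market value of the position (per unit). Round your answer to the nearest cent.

PV(remaining dividends) I = 6.23·e^(−0.0361·1/12) + 11.04·e^(−0.0361·2/12) = 17.1851
Current forward F = (S − I)·e^(rT) = (368.77 − 17.1851)·e^(0.0361·6/12) = 351.5849 × 1.018214 = 357.9887
Value (long) = (F − K)·e^(−rT) = (357.9887 − 344.85) × 0.982112 = 12.9037
Value = £12.90

£12.90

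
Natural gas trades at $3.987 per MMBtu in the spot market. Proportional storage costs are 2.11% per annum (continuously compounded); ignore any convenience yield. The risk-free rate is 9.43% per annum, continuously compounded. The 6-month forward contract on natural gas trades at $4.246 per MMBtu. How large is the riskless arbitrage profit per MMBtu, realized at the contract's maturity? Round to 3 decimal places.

Fair forward: F* = S·e^(carry·T), with carry = (r + u) = 0.0943 + 0.0211 = 0.1154
F* = 3.987 · e^(0.1154 × 6/12) = 3.987 · e^0.057700 = 3.987 × 1.059397 = $4.2238
Market $4.246 > fair $4.2238: forward overpriced → cash-and-carry (buy spot, short the forward).
At maturity, profit = |F_mkt − F*| = |4.246 − 4.2238| = $0.022 per MMBtu

$0.022 per MMBtu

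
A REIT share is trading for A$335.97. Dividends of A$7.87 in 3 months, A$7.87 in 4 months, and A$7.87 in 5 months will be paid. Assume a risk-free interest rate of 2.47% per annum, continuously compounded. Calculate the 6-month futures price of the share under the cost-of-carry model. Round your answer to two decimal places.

PV(dividends) I = 7.87·e^(−0.0247·3/12) + 7.87·e^(−0.0247·4/12) + 7.87·e^(−0.0247·5/12)
I = 7.8216 + 7.8055 + 7.7894 = 23.4165
F = (S − I)·e^(rT) = (335.97 − 23.4165) · e^(0.0247·6/12)
= 312.5535 · e^0.012350 = 312.5535 × 1.012427 = A$316.44

A$316.44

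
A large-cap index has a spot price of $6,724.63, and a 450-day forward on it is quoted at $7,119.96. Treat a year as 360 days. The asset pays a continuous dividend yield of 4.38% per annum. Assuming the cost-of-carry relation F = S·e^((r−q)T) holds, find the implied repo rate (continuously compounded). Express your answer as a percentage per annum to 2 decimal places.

From F = S·e^((r−q)T): (r − q) = ln(F/S)/T
ln(7119.96/6724.63) = ln(1.058788) = 0.057125
(r − q) = 0.057125 / (450/360) = 0.045700
r = ln(F/S)/T + q = 0.045700 + 0.0438 = 0.089500
r = 8.95%

8.95%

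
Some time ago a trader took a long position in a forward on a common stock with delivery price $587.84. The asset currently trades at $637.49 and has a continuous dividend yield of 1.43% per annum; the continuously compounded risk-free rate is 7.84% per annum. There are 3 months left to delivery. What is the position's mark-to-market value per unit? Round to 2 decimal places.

Current fair forward for the remaining 3 months: F = S·e^((r − q)·T), (r − q) = 0.0784 − 0.0143 = 0.0641
F = 637.49 · e^(0.0641 × 3/12) = 637.49 × 1.016154 = 647.7880
Value of long forward = (F − K)·e^(−rT) = (647.7880 − 587.84) · e^(−0.0784·3/12)
= 59.9480 × 0.980591 = 58.78

$58.78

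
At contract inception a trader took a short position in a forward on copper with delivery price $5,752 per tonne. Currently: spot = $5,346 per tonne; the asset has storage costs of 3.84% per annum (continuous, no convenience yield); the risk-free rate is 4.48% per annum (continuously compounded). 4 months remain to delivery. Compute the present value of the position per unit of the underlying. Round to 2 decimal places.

$251.87 per tonne

Current fair forward for the remaining 4 months: F = S·e^((r + u)·T), (r + u) = 0.0448 + 0.0384 = 0.0832
F = 5346 · e^(0.0832 × 4/12) = 5346 × 1.02812148 = 5496.3374
Value of long forward = (F − K)·e^(−rT) = (5496.3374 − 5752) · e^(−0.0448·4/12)
= -255.6626 × 0.98517762 = -251.87
Short position value = −(long value) = $251.87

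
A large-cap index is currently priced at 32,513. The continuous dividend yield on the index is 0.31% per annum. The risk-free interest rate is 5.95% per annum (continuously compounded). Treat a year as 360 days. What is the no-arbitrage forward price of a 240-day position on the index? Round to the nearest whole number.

F = S·e^((r − q)T) = 32513 · e^((0.0595 − 0.0031) × 240/360)
= 32513 · e^0.037600 = 32513 × 1.038316
F = 33,759

33,759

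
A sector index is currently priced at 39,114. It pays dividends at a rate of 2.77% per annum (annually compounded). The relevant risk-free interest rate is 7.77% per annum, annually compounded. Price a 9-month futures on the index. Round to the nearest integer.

40,533

F = S · (1+r)^T / (1+q)^T
= 39114 × 1.057727 / 1.020704 = 39114 × 1.036272
F = 40,533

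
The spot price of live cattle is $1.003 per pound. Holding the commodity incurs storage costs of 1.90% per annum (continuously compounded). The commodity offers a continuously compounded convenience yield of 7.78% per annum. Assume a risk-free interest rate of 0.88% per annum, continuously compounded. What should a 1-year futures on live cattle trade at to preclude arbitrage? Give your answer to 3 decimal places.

Net carry = r + u − y = 0.0088 + 0.0190 − 0.0778 = -0.0500
F = S·e^((r+u−y)T) = 1.003 · e^(-0.0500 × 1) = 1.003 · e^-0.050000
= 1.003 × 0.951229 = $0.954 per pound

$0.954 per pound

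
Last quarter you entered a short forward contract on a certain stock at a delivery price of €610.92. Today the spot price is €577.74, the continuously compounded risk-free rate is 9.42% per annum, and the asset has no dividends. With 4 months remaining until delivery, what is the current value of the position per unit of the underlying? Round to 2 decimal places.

Current fair forward for the remaining 4 months: F = S·e^(r·T), r = 0.0942
F = 577.74 · e^(0.0942 × 4/12) = 577.74 × 1.031898 = 596.1688
Value of long forward = (F − K)·e^(−rT) = (596.1688 − 610.92) · e^(−0.0942·4/12)
= -14.7512 × 0.969088 = -14.30
Short position value = −(long value) = €14.30

€14.30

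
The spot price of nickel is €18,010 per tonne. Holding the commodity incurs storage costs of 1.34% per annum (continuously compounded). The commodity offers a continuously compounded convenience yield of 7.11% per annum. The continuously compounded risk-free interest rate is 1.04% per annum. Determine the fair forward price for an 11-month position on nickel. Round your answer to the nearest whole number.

Net carry = r + u − y = 0.0104 + 0.0134 − 0.0711 = -0.0473
F = S·e^((r+u−y)T) = 18010 · e^(-0.0473 × 11/12) = 18010 · e^-0.043358
= 18010 × 0.957569 = €17,246 per tonne

€17,246 per tonne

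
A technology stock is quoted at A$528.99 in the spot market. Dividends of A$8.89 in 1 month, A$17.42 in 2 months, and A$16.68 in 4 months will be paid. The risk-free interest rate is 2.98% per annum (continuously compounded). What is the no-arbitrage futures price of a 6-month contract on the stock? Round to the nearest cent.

PV(dividends) I = 8.89·e^(−0.0298·1/12) + 17.42·e^(−0.0298·2/12) + 16.68·e^(−0.0298·4/12)
I = 8.8680 + 17.3337 + 16.5151 = 42.7168
F = (S − I)·e^(rT) = (528.99 − 42.7168) · e^(0.0298·6/12)
= 486.2732 · e^0.014900 = 486.2732 × 1.015012 = A$493.57

A$493.57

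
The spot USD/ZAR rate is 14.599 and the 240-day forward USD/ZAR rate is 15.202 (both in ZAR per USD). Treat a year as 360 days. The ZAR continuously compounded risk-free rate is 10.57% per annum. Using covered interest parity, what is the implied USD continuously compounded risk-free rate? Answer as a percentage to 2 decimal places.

F = S·e^((r_ZAR − r_USD)T) ⇒ r_USD = r_ZAR − ln(F/S)/T
ln(15.202/14.599) = 0.040474; /(240/360) = 0.060711
r_USD = 0.1057 − 0.060711 = 0.044989
r_USD = 4.50%

4.50%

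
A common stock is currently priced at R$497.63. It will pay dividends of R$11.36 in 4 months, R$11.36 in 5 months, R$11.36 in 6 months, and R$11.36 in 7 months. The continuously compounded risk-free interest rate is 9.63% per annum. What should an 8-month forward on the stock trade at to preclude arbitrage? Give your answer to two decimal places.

PV(dividends) I = 11.36·e^(−0.0963·4/12) + 11.36·e^(−0.0963·5/12) + 11.36·e^(−0.0963·6/12) + 11.36·e^(−0.0963·7/12)
I = 11.0011 + 10.9132 + 10.8260 + 10.7394 = 43.4797
F = (S − I)·e^(rT) = (497.63 − 43.4797) · e^(0.0963·8/12)
= 454.1503 · e^0.064200 = 454.1503 × 1.066306 = R$484.26

R$484.26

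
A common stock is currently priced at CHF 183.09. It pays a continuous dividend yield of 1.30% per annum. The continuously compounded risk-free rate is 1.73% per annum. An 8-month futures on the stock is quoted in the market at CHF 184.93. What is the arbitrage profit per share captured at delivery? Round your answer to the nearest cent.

CHF 1.31 per share

Fair futures: F* = S·e^(carry·T), with carry = (r − q) = 0.0173 − 0.0130 = 0.0043
F* = 183.09 · e^(0.0043 × 8/12) = 183.09 · e^0.002867 = 183.09 × 1.002871 = CHF 183.6157
Market CHF 184.93 > fair CHF 183.6157: forward overpriced → cash-and-carry (buy spot, short the forward).
At maturity, profit = |F_mkt − F*| = |184.93 − 183.6157| = CHF 1.31 per share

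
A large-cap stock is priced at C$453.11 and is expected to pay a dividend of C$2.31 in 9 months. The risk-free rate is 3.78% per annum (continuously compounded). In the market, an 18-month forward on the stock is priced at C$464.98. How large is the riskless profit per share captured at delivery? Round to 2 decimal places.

C$12.19 per share

PV(dividends) I = 2.31·e^(−0.0378·9/12) = 2.2454
Fair forward F* = (S − I)·e^(rT) = (453.11 − 2.2454)·e^0.056700 = 450.8646 × 1.058338 = 477.1671
Market C$464.98 < fair 477.1671: forward underpriced → reverse cash-and-carry (short the stock, invest proceeds at r, pay the dividends, go long the forward).
Profit at T = |F_mkt − F*| = |464.98 − 477.1671| = C$12.19 per share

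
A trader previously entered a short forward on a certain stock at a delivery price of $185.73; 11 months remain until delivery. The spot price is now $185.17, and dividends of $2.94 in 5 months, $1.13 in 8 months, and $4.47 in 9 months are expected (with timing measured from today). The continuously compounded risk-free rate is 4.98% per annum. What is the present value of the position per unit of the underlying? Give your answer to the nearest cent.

PV(remaining dividends) I = 2.94·e^(−0.0498·5/12) + 1.13·e^(−0.0498·8/12) + 4.47·e^(−0.0498·9/12) = 8.2788
Current forward F = (S − I)·e^(rT) = (185.17 − 8.2788)·e^(0.0498·11/12) = 176.8912 × 1.046708 = 185.1534
Value (long) = (F − K)·e^(−rT) = (185.1534 − 185.73) × 0.955376 = -0.5509
Short position value = −(long value) = $0.55

$0.55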